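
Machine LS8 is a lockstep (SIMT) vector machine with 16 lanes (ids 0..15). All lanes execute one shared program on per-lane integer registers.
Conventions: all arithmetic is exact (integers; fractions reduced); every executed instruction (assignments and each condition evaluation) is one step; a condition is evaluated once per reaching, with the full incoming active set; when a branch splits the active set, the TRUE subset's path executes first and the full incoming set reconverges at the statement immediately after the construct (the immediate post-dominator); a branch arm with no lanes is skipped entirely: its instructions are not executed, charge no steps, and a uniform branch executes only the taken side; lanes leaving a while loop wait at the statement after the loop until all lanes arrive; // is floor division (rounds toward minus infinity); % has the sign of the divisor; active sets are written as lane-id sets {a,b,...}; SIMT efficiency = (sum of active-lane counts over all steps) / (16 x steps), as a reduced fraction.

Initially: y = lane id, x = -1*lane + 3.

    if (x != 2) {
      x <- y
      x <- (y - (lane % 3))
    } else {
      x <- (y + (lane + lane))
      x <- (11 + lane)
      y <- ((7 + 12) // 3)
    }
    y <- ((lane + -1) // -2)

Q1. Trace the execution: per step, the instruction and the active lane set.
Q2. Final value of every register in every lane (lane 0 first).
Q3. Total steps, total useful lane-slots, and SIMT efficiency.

step 0: eval (x != 2)                {0,1,2,3,4,5,6,7,8,9,10,11,12,13,14,15}
step 1: x <- y                       {0,2,3,4,5,6,7,8,9,10,11,12,13,14,15}
step 2: x <- (y - (lane % 3))        {0,2,3,4,5,6,7,8,9,10,11,12,13,14,15}
step 3: x <- (y + (lane + lane))     {1}
step 4: x <- (11 + lane)             {1}
step 5: y <- ((7 + 12) // 3)         {1}
step 6: y <- ((lane + -1) // -2)     {0,1,2,3,4,5,6,7,8,9,10,11,12,13,14,15}

Answer: 7 steps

y: 0,0,-1,-1,-2,-2,-3,-3,-4,-4,-5,-5,-6,-6,-7,-7
x: 0,12,0,3,3,3,6,6,6,9,9,9,12,12,12,15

steps = 7; useful = 65; efficiency = 65/112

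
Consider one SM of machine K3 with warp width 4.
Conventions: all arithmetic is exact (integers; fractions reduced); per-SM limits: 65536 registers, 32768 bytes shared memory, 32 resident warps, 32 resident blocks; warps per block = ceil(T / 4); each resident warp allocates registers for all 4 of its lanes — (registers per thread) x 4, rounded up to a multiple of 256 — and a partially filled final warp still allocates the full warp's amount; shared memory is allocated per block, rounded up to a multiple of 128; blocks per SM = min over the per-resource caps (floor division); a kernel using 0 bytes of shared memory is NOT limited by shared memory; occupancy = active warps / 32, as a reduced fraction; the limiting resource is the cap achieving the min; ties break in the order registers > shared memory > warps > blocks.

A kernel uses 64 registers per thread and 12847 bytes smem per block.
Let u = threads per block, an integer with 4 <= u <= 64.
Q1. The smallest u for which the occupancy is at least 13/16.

Answer: u = 49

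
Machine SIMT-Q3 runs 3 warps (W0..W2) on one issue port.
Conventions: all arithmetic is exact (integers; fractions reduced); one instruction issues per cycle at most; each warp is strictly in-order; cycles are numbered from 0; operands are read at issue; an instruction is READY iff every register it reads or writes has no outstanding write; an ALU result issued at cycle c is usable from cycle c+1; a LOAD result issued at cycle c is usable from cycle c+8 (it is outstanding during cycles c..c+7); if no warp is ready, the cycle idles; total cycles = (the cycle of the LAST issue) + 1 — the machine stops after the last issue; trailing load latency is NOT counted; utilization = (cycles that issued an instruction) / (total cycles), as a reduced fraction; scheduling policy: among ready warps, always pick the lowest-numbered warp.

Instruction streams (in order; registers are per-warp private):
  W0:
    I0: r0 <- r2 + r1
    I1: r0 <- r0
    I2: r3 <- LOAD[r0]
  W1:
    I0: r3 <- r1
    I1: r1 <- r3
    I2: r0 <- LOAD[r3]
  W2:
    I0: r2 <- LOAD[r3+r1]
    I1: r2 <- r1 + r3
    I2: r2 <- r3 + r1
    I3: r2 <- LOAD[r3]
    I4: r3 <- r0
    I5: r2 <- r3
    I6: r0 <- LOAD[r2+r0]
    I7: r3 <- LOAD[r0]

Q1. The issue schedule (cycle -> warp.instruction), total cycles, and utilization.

cycle 0: W0.I0
cycle 1: W0.I1
cycle 2: W0.I2
cycle 3: W1.I0
cycle 4: W1.I1
cycle 5: W1.I2
cycle 6: W2.I0
cycle 7: idle
cycle 8: idle
cycle 9: idle
cycle 10: idle
cycle 11: idle
cycle 12: idle
cycle 13: idle
cycle 14: W2.I1
cycle 15: W2.I2
cycle 16: W2.I3
cycle 17: W2.I4
cycle 18: idle
cycle 19: idle
cycle 20: idle
cycle 21: idle
cycle 22: idle
cycle 23: idle
cycle 24: W2.I5
cycle 25: W2.I6
cycle 26: idle
cycle 27: idle
cycle 28: idle
cycle 29: idle
cycle 30: idle
cycle 31: idle
cycle 32: idle
cycle 33: W2.I7

Answer: 34 cycles, utilization 7/17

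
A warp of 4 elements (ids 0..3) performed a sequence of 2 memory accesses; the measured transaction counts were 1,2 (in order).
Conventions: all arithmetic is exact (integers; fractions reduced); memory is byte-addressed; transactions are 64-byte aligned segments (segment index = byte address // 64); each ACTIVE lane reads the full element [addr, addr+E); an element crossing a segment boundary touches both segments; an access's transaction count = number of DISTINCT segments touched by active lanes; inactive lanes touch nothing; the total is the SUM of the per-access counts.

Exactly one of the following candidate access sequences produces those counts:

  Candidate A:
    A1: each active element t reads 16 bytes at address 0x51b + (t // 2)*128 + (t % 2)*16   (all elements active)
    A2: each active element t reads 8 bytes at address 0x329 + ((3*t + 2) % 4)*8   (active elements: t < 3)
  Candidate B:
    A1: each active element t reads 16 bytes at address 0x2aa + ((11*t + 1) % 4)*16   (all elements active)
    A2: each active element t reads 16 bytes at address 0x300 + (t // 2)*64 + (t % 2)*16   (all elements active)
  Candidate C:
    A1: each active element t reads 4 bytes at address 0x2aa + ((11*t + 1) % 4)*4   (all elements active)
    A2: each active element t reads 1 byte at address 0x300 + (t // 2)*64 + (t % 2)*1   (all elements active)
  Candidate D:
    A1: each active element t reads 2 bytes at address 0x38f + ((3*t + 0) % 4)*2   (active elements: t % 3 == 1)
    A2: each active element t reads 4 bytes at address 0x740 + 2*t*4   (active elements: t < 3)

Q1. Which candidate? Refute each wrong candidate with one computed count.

A: A1 gives 2 transactions, not 1
B: A1 gives 2 transactions, not 1
D: A2 gives 1 transaction, not 2
C: all counts match (1,2)

Answer: C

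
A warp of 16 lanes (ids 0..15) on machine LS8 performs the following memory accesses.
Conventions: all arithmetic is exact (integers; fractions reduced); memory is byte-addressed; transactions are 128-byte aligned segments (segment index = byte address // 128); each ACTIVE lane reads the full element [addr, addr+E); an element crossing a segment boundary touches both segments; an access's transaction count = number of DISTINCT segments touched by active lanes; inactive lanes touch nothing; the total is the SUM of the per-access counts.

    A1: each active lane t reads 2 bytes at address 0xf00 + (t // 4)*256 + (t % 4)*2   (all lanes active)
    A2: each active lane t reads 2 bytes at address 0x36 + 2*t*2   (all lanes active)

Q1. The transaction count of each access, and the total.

A1: 4 transactions
A2: 1 transaction

Answer: 4,1; total 5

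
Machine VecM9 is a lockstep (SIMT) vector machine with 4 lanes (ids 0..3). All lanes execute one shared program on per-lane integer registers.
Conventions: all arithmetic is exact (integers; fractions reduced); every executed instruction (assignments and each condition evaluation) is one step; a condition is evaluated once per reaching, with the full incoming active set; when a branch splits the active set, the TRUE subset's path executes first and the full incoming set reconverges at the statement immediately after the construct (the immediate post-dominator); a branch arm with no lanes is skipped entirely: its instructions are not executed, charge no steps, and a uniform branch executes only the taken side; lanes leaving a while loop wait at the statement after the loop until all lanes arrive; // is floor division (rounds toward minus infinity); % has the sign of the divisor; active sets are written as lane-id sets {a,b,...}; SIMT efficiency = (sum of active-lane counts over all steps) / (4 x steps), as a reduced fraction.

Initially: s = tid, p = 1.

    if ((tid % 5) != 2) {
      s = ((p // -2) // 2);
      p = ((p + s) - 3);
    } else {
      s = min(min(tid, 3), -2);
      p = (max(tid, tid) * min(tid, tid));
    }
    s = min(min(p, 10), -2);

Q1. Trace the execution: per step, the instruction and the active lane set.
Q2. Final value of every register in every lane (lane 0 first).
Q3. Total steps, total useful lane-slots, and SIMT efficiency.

step 0: eval ((tid % 5) != 2)        {0,1,2,3}
step 1: s <- ((p // -2) // 2)        {0,1,3}
step 2: p <- ((p + s) - 3)           {0,1,3}
step 3: s <- min(min(tid, 3), -2)    {2}
step 4: p <- (max(tid, tid) * min(tid, tid)) {2}
step 5: s <- min(min(p, 10), -2)     {0,1,2,3}

Answer: 6 steps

s: -3,-3,-2,-3
p: -3,-3,4,-3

steps = 6; useful = 16; efficiency = 16/24 = 2/3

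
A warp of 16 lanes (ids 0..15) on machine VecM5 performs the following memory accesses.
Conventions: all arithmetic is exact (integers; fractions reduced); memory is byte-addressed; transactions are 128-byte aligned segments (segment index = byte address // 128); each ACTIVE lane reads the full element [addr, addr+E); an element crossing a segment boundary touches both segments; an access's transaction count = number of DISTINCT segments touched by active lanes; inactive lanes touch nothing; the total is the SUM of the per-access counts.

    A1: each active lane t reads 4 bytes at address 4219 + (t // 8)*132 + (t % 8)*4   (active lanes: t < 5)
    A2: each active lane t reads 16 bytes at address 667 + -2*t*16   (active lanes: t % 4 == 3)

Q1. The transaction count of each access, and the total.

A1: 2 transactions
A2: 4 transactions

Answer: 2,4; total 6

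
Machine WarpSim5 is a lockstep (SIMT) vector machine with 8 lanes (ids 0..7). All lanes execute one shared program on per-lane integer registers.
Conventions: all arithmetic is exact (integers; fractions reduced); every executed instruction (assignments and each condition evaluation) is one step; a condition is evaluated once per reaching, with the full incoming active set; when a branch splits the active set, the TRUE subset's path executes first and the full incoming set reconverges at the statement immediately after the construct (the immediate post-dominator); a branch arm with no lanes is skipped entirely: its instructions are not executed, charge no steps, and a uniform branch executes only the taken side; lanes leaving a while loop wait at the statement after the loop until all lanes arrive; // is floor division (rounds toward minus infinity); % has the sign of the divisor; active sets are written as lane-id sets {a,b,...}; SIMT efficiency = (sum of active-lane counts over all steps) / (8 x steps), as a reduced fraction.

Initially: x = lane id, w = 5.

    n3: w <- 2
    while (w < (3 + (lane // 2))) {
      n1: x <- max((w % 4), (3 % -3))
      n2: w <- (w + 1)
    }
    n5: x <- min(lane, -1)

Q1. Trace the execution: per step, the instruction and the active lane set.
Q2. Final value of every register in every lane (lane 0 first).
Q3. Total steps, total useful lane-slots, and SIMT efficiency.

step 0: w <- 2                       {0,1,2,3,4,5,6,7}
step 1: eval (w < (3 + (lane // 2))) {0,1,2,3,4,5,6,7}
step 2: x <- max((w % 4), (3 % -3))  {0,1,2,3,4,5,6,7}
step 3: w <- (w + 1)                 {0,1,2,3,4,5,6,7}
step 4: eval (w < (3 + (lane // 2))) {0,1,2,3,4,5,6,7}
step 5: x <- max((w % 4), (3 % -3))  {2,3,4,5,6,7}
step 6: w <- (w + 1)                 {2,3,4,5,6,7}
step 7: eval (w < (3 + (lane // 2))) {2,3,4,5,6,7}
step 8: x <- max((w % 4), (3 % -3))  {4,5,6,7}
step 9: w <- (w + 1)                 {4,5,6,7}
step 10: eval (w < (3 + (lane // 2))) {4,5,6,7}
step 11: x <- max((w % 4), (3 % -3))  {6,7}
step 12: w <- (w + 1)                 {6,7}
step 13: eval (w < (3 + (lane // 2))) {6,7}
step 14: x <- min(lane, -1)           {0,1,2,3,4,5,6,7}

Answer: 15 steps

x: -1,-1,-1,-1,-1,-1,-1,-1
w: 3,3,4,4,5,5,6,6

steps = 15; useful = 84; efficiency = 84/120 = 7/10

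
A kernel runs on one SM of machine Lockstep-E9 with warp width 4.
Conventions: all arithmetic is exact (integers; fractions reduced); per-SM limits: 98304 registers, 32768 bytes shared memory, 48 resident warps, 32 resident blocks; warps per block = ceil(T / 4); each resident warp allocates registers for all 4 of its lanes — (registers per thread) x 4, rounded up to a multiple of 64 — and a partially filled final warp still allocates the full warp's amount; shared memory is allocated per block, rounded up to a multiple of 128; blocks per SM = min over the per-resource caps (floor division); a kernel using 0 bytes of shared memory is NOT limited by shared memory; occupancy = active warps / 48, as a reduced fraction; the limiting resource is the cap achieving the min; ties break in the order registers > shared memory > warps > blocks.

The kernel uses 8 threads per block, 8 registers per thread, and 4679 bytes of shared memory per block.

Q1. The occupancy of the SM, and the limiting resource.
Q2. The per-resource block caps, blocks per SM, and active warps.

Answer: occupancy 1/4, limited by shared memory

registers: 768 blocks
shared memory: 6 blocks
warps: 24 blocks
blocks: 32 blocks

Answer: 6 blocks, 12 active warps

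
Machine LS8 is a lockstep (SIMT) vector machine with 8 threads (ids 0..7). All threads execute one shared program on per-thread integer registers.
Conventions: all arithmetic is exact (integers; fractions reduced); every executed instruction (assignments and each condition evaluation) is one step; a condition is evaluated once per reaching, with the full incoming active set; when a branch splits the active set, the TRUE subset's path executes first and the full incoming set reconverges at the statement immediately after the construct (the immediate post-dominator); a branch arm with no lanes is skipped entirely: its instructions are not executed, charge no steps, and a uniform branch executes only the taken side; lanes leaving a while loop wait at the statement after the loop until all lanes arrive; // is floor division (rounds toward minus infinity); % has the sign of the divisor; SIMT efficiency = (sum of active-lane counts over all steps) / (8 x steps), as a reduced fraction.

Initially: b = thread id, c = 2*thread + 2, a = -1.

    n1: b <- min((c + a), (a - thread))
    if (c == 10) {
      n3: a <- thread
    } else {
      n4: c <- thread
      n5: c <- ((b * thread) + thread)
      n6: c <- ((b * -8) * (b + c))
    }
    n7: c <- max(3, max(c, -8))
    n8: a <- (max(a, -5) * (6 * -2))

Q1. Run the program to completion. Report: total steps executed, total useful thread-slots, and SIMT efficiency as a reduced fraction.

Answer: 8 steps, 54 useful, 27/32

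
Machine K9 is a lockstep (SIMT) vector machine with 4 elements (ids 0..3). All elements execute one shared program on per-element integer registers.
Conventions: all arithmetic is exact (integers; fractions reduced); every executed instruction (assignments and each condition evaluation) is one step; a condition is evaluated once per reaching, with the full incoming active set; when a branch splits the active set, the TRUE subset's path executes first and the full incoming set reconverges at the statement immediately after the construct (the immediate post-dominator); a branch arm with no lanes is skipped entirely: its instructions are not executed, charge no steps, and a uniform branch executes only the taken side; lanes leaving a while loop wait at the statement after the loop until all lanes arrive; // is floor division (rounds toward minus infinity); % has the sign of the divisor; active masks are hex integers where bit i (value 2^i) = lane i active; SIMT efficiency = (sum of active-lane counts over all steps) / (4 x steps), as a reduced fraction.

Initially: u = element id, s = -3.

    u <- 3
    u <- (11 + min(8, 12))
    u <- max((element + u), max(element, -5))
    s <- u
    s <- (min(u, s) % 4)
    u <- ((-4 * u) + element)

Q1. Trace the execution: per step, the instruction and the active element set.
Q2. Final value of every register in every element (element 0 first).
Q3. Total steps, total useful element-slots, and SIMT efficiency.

step 0: u <- 3                       0xf
step 1: u <- (11 + min(8, 12))       0xf
step 2: u <- max((element + u), max(element, -5)) 0xf
step 3: s <- u                       0xf
step 4: s <- (min(u, s) % 4)         0xf
step 5: u <- ((-4 * u) + element)    0xf

Answer: 6 steps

u: -76,-79,-82,-85
s: 3,0,1,2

steps = 6; useful = 24; efficiency = 24/24 = 1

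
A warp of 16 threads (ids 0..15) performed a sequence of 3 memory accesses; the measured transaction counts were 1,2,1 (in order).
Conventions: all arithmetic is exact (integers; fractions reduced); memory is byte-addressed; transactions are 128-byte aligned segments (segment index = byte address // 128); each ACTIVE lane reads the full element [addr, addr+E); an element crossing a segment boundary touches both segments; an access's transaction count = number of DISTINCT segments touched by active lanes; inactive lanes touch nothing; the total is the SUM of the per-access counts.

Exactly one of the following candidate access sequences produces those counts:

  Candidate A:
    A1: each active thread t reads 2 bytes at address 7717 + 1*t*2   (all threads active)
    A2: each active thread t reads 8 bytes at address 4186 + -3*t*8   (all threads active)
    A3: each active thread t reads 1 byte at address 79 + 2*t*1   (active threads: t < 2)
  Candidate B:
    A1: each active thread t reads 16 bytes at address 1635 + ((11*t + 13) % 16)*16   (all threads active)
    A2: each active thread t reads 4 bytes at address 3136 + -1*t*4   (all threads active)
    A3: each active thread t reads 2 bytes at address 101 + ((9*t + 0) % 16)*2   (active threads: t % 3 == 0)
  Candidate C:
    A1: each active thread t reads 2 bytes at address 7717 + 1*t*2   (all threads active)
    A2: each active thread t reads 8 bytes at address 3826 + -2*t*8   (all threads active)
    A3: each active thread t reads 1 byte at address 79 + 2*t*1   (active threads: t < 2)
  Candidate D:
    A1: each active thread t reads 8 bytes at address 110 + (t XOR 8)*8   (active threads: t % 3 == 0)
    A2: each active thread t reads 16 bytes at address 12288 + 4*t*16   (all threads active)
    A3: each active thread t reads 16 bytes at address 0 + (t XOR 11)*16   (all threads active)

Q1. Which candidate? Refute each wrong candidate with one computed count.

A: A2 gives 4 transactions, not 2
B: A1 gives 3 transactions, not 1
D: A1 gives 2 transactions, not 1
C: all counts match (1,2,1)

Answer: C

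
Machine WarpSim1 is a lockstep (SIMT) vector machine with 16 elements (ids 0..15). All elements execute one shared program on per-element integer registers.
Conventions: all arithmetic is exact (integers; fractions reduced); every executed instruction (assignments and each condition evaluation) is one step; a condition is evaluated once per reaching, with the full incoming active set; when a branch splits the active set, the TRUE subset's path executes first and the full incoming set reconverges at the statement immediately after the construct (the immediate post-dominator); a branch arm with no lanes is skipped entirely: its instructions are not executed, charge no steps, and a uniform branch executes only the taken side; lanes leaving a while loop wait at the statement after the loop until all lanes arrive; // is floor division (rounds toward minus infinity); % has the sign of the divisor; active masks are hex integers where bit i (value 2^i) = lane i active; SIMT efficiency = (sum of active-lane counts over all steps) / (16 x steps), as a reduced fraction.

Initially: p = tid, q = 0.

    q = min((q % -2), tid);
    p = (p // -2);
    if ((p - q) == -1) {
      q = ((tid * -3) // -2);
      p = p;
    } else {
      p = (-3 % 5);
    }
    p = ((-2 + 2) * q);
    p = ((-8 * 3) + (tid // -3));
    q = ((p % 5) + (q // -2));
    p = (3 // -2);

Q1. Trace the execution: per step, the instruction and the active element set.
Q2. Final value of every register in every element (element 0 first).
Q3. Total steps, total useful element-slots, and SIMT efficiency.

step 0: q <- min((q % -2), tid)      0xffff
step 1: p <- (p // -2)               0xffff
step 2: eval ((p - q) == -1)         0xffff
step 3: q <- ((tid * -3) // -2)      0x0006
step 4: p <- p                       0x0006
step 5: p <- (-3 % 5)                0xfff9
step 6: p <- ((-2 + 2) * q)          0xffff
step 7: p <- ((-8 * 3) + (tid // -3)) 0xffff
step 8: q <- ((p % 5) + (q // -2))   0xffff
step 9: p <- (3 // -2)               0xffff

Answer: 10 steps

p: -2,-2,-2,-2,-2,-2,-2,-2,-2,-2,-2,-2,-2,-2,-2,-2
q: 1,-1,-2,0,4,4,4,3,3,3,2,2,2,1,1,1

steps = 10; useful = 130; efficiency = 130/160 = 13/16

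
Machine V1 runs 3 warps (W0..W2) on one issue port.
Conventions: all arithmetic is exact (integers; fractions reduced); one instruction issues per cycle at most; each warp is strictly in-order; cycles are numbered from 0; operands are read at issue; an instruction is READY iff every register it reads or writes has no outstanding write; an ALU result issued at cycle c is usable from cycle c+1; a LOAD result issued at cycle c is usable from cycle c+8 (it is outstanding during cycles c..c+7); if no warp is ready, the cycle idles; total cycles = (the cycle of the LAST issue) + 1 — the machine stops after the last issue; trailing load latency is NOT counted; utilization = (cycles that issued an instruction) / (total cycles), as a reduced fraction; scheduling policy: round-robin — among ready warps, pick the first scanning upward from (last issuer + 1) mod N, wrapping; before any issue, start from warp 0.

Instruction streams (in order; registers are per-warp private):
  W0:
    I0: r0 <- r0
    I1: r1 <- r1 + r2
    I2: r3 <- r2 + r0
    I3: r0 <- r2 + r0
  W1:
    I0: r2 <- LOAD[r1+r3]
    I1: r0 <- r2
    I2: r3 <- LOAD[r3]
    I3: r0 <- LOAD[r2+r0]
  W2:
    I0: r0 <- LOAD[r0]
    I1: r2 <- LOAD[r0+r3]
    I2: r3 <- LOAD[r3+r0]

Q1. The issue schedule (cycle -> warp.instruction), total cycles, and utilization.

cycle 0: W0.I0
cycle 1: W1.I0
cycle 2: W2.I0
cycle 3: W0.I1
cycle 4: W0.I2
cycle 5: W0.I3
cycle 6: idle
cycle 7: idle
cycle 8: idle
cycle 9: W1.I1
cycle 10: W2.I1
cycle 11: W1.I2
cycle 12: W2.I2
cycle 13: W1.I3

Answer: 14 cycles, utilization 11/14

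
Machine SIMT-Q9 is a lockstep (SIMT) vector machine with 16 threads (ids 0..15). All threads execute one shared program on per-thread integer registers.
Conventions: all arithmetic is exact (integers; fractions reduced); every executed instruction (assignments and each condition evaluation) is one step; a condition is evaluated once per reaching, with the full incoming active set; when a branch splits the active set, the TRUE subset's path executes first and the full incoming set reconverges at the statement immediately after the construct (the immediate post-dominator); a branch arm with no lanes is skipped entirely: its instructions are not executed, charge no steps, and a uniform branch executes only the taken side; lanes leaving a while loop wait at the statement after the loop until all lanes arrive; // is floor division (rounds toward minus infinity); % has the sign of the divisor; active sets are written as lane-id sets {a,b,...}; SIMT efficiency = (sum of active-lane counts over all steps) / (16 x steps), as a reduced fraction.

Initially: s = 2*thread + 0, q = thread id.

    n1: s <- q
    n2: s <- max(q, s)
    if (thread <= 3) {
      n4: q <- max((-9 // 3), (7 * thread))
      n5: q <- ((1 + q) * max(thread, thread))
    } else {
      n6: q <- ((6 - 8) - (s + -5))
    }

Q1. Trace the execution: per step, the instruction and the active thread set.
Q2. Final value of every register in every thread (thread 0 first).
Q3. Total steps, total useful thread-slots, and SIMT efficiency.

step 0: s <- q                       {0,1,2,3,4,5,6,7,8,9,10,11,12,13,14,15}
step 1: s <- max(q, s)               {0,1,2,3,4,5,6,7,8,9,10,11,12,13,14,15}
step 2: eval (thread <= 3)           {0,1,2,3,4,5,6,7,8,9,10,11,12,13,14,15}
step 3: q <- max((-9 // 3), (7 * thread)) {0,1,2,3}
step 4: q <- ((1 + q) * max(thread, thread)) {0,1,2,3}
step 5: q <- ((6 - 8) - (s + -5))    {4,5,6,7,8,9,10,11,12,13,14,15}

Answer: 6 steps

s: 0,1,2,3,4,5,6,7,8,9,10,11,12,13,14,15
q: 0,8,30,66,-1,-2,-3,-4,-5,-6,-7,-8,-9,-10,-11,-12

steps = 6; useful = 68; efficiency = 68/96 = 17/24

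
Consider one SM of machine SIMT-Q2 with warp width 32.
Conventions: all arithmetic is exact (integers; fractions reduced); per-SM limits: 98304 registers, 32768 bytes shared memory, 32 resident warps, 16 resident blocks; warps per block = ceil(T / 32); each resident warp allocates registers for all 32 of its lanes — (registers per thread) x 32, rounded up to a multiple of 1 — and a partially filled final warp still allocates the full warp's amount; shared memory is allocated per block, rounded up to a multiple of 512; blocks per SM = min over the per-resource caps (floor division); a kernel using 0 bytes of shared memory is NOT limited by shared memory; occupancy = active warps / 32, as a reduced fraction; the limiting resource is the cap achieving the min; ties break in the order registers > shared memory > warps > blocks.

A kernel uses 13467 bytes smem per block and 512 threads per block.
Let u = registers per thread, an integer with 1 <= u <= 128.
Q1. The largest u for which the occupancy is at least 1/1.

Answer: u = 96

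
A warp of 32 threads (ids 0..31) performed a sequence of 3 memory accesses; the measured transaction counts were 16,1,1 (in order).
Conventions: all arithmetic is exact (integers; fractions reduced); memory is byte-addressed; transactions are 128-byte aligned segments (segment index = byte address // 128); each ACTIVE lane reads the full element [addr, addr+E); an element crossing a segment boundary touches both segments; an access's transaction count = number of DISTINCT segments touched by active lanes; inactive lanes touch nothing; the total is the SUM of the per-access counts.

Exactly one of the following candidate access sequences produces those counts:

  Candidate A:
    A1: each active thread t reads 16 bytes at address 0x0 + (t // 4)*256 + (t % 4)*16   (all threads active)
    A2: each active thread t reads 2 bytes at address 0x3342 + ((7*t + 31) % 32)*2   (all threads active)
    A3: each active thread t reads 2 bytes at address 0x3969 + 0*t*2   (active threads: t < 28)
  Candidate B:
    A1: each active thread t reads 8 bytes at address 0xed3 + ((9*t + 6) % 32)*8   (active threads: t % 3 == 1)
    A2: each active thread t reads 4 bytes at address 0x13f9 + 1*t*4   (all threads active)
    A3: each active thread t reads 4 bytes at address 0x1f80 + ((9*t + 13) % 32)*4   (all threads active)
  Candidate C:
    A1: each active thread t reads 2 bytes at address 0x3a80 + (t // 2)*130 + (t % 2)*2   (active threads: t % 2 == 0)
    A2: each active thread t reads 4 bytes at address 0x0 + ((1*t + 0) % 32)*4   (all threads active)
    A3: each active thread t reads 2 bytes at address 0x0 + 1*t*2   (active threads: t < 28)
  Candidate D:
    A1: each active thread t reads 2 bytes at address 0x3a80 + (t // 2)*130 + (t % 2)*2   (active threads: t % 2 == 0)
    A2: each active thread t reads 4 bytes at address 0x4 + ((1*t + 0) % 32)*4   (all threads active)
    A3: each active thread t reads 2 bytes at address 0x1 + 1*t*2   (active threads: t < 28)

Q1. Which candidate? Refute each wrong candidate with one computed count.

A: A1 gives 8 transactions, not 16
B: A1 gives 3 transactions, not 16
D: A2 gives 2 transactions, not 1
C: all counts match (16,1,1)

Answer: C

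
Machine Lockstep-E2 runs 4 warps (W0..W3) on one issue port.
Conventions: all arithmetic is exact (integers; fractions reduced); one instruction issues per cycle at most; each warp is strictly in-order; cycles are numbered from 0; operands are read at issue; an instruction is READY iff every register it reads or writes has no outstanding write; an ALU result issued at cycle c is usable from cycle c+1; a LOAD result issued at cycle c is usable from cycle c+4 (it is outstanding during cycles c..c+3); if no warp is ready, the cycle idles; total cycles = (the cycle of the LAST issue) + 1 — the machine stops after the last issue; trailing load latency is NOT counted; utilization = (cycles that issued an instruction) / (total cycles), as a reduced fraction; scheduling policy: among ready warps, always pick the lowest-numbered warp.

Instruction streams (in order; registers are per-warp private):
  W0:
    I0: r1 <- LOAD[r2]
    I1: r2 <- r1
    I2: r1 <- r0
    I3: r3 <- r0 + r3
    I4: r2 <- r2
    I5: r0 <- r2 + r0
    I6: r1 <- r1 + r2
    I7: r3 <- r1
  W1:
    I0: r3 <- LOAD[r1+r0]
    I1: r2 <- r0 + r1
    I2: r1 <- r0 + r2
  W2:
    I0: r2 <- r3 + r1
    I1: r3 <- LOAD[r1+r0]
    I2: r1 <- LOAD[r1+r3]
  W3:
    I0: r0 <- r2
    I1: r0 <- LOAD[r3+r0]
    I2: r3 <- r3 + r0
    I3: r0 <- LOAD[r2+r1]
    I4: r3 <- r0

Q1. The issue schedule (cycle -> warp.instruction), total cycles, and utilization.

cycle 0: W0.I0
cycle 1: W1.I0
cycle 2: W1.I1
cycle 3: W1.I2
cycle 4: W0.I1
cycle 5: W0.I2
cycle 6: W0.I3
cycle 7: W0.I4
cycle 8: W0.I5
cycle 9: W0.I6
cycle 10: W0.I7
cycle 11: W2.I0
cycle 12: W2.I1
cycle 13: W3.I0
cycle 14: W3.I1
cycle 15: idle
cycle 16: W2.I2
cycle 17: idle
cycle 18: W3.I2
cycle 19: W3.I3
cycle 20: idle
cycle 21: idle
cycle 22: idle
cycle 23: W3.I4

Answer: 24 cycles, utilization 19/24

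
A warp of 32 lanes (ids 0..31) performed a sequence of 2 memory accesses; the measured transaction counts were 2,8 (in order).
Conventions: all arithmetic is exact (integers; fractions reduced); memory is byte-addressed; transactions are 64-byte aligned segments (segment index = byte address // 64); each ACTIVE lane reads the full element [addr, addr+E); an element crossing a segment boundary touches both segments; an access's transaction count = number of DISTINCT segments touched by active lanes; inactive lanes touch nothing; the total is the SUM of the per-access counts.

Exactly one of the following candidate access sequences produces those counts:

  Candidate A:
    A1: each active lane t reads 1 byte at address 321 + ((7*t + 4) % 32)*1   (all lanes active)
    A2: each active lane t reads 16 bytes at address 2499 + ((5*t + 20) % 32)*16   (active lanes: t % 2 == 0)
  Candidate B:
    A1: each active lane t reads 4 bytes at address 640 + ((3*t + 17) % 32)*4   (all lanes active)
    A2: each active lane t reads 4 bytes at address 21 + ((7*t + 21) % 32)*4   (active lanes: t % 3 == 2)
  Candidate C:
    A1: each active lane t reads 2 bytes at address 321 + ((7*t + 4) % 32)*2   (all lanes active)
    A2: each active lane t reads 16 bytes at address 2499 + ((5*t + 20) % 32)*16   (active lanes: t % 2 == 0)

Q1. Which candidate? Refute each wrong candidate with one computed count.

A: A1 gives 1 transaction, not 2
B: A2 gives 2 transactions, not 8
C: all counts match (2,8)

Answer: C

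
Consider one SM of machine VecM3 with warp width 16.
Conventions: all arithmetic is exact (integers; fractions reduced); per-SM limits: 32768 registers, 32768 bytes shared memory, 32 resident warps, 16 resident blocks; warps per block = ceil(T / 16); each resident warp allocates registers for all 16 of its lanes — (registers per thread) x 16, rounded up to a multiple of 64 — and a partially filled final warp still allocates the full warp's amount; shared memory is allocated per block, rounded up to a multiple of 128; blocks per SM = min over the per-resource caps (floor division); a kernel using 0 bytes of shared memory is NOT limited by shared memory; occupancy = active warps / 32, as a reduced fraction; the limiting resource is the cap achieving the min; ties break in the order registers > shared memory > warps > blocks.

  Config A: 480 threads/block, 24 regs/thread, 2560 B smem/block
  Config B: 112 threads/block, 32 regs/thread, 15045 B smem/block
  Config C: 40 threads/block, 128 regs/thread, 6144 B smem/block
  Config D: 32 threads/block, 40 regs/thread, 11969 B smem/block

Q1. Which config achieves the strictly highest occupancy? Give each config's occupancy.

occupancies: A 15/16, B 7/16, C 15/32, D 1/8

Answer: A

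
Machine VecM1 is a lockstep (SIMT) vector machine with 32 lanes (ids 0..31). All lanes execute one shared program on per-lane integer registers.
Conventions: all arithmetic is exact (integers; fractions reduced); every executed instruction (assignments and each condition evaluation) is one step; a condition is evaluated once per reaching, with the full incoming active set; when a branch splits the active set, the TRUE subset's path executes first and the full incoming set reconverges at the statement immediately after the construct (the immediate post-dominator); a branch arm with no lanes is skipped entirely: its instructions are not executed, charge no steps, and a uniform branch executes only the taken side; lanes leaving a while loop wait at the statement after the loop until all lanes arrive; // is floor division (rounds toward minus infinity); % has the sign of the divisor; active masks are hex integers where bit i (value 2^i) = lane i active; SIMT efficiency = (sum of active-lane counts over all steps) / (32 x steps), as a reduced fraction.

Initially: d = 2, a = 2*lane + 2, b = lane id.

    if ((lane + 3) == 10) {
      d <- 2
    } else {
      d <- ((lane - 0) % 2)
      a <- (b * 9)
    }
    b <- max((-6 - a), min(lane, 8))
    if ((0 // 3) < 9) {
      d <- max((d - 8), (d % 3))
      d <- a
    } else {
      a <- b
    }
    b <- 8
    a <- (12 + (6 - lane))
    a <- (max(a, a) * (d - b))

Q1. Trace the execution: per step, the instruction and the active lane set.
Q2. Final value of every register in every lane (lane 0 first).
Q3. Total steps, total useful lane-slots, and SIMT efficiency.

step 0: eval ((lane + 3) == 10)      0xffffffff
step 1: d <- 2                       0x00000080
step 2: d <- ((lane - 0) % 2)        0xffffff7f
step 3: a <- (b * 9)                 0xffffff7f
step 4: b <- max((-6 - a), min(lane, 8)) 0xffffffff
step 5: eval ((0 // 3) < 9)          0xffffffff
step 6: d <- max((d - 8), (d % 3))   0xffffffff
step 7: d <- a                       0xffffffff
step 8: b <- 8                       0xffffffff
step 9: a <- (12 + (6 - lane))       0xffffffff
step 10: a <- (max(a, a) * (d - b))   0xffffffff

Answer: 11 steps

d: 0,9,18,27,36,45,54,16,72,81,90,99,108,117,126,135,144,153,162,171,180,189,198,207,216,225,234,243,252,261,270,279
a: -144,17,160,285,392,481,552,88,640,657,656,637,600,545,472,381,272,145,0,-163,-344,-543,-760,-995,-1248,-1519,-1808,-2115,-2440,-2783,-3144,-3523
b: 8,8,8,8,8,8,8,8,8,8,8,8,8,8,8,8,8,8,8,8,8,8,8,8,8,8,8,8,8,8,8,8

steps = 11; useful = 319; efficiency = 319/352 = 29/32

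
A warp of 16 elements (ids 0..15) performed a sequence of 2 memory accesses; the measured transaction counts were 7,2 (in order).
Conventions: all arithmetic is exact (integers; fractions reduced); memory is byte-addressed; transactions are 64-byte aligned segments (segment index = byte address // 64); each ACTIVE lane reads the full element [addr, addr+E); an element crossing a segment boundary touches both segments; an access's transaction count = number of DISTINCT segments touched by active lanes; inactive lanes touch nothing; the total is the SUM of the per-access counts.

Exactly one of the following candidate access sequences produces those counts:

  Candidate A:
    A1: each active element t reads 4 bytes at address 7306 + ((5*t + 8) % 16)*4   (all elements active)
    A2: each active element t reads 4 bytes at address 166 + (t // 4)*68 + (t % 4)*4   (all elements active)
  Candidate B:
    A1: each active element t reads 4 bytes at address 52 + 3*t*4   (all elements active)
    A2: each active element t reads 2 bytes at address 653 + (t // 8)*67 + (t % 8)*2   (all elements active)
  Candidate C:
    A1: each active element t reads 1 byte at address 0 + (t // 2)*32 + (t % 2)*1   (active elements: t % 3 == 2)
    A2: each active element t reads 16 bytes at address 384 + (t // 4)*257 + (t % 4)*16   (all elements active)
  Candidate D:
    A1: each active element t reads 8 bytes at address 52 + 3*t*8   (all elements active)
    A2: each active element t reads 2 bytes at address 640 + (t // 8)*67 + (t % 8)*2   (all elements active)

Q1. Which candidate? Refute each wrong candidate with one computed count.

A: A1 gives 2 transactions, not 7
B: A1 gives 4 transactions, not 7
C: A1 gives 4 transactions, not 7
D: all counts match (7,2)

Answer: D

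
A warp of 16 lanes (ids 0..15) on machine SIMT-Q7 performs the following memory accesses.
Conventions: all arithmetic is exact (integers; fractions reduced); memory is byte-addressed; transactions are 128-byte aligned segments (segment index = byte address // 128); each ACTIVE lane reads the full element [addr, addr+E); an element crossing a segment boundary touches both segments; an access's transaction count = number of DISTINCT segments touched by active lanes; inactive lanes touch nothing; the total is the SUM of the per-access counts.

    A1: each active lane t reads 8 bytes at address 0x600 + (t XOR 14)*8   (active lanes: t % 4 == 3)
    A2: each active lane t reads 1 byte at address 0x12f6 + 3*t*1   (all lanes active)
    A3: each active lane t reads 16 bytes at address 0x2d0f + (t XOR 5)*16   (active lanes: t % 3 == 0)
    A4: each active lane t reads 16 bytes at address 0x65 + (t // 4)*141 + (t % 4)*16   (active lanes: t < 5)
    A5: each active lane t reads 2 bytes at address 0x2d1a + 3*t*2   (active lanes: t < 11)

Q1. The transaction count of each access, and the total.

A1: 1 transaction
A2: 2 transactions
A3: 2 transactions
A4: 3 transactions
A5: 1 transaction

Answer: 1,2,2,3,1; total 9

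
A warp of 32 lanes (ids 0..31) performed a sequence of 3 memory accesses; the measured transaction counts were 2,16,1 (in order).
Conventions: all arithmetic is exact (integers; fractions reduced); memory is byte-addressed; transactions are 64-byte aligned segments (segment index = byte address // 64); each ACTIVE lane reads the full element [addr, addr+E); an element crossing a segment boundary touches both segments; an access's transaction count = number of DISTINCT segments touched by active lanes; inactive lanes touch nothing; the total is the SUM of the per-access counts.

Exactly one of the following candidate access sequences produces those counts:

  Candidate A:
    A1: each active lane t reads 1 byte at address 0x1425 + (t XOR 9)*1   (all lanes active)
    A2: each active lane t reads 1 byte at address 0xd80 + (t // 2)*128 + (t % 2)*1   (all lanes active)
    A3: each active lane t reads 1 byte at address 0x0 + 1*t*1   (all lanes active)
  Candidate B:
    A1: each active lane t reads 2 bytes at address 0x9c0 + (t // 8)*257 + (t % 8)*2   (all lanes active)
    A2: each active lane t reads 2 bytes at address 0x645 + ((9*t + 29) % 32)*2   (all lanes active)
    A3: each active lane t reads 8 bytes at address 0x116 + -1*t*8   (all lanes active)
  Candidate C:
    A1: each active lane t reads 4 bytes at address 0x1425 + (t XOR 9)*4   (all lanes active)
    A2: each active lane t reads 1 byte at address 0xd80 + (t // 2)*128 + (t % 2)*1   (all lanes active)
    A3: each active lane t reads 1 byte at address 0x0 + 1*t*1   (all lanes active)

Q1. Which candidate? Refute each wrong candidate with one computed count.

B: A1 gives 4 transactions, not 2
C: A1 gives 3 transactions, not 2
A: all counts match (2,16,1)

Answer: A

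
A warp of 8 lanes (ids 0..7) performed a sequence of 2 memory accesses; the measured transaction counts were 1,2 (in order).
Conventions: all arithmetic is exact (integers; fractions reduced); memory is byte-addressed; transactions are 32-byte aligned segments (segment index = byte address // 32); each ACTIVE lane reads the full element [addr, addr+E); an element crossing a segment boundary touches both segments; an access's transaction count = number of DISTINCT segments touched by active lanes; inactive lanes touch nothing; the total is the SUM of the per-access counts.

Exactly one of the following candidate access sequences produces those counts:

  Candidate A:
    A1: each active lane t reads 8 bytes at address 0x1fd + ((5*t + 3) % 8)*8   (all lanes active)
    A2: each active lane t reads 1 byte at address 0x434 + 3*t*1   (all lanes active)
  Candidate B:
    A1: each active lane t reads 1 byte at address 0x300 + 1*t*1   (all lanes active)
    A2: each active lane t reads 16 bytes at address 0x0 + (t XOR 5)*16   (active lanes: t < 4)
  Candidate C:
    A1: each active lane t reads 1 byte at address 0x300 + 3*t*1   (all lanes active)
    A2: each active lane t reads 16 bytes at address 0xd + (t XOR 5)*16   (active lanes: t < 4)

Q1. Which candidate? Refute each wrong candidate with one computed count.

A: A1 gives 3 transactions, not 1
C: A2 gives 3 transactions, not 2
B: all counts match (1,2)

Answer: B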